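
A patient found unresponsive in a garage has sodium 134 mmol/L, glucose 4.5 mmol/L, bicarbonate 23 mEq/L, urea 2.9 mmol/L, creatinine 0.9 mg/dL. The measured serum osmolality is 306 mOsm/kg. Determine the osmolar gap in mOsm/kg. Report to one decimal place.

Calculated osmolality = 2·Na + glucose + urea
= 2·134 + 4.5 + 2.9
= 268 + 4.50 + 2.90
= 275.4 mOsm/kg ≈ 275.4 mOsm/kg
Osmolar gap = measured − calculated = 306 − 275.4 = 30.6 mOsm/kg

30.6 mOsm/kg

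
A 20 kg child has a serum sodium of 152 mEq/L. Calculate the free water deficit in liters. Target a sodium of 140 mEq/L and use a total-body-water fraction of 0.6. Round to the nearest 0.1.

TBW = 0.6 · 20 = 12 L
Free water deficit = TBW · (Na/140 − 1)
= 12 · (152/140 − 1)
= 12 · 0.0857
= 1.03 L

1.0 L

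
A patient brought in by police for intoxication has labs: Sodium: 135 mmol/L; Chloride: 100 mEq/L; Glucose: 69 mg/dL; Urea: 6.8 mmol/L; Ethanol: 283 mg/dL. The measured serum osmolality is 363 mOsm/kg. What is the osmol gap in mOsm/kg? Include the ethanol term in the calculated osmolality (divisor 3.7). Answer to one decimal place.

Calculated osmolality = 2·Na + glucose/18 + urea + ethanol/3.7
= 2·135 + 69/18 + 6.8 + 283/3.7
= 270 + 3.83 + 6.80 + 76.49
= 357.12 mOsm/kg ≈ 357.1 mOsm/kg
Osmolar gap = measured − calculated = 363 − 357.1 = 5.9 mOsm/kg

5.9 mOsm/kg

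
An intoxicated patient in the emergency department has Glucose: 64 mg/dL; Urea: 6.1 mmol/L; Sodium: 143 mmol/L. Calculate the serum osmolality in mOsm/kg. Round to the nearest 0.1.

295.7 mOsm/kg

Calculated osmolality = 2·Na + glucose/18 + urea
= 2·143 + 64/18 + 6.1
= 286 + 3.56 + 6.10
= 295.66 mOsm/kg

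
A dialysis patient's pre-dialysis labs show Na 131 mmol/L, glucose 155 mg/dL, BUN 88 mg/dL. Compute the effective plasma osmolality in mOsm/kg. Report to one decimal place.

270.6 mOsm/kg

Effective osmolality excludes urea (freely permeant across cell membranes):
2·Na + glucose/18
= 2·131 + 155/18
= 262 + 8.61
= 270.61 mOsm/kg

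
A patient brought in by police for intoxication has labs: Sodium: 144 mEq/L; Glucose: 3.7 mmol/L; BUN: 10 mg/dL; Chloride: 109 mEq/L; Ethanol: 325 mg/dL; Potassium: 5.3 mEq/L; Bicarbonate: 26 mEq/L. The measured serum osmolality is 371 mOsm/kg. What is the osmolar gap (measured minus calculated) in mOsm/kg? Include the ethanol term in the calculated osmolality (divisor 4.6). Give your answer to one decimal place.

5.1 mOsm/kg

Calculated osmolality = 2·Na + glucose + BUN/2.8 + ethanol/4.6
= 2·144 + 3.7 + 10/2.8 + 325/4.6
= 288 + 3.70 + 3.57 + 70.65
= 365.92 mOsm/kg ≈ 365.9 mOsm/kg
Osmolar gap = measured − calculated = 371 − 365.9 = 5.1 mOsm/kg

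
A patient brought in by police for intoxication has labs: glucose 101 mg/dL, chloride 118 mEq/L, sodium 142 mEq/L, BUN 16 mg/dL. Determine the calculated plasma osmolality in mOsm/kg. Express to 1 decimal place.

Calculated osmolality = 2·Na + glucose/18 + BUN/2.8
= 2·142 + 101/18 + 16/2.8
= 284 + 5.61 + 5.71
= 295.32 mOsm/kg

295.3 mOsm/kg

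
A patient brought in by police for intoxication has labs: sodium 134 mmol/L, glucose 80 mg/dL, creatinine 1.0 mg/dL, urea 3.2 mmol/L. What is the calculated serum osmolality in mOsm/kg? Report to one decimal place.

Calculated osmolality = 2·Na + glucose/18 + urea
= 2·134 + 80/18 + 3.2
= 268 + 4.44 + 3.20
= 275.64 mOsm/kg

275.6 mOsm/kg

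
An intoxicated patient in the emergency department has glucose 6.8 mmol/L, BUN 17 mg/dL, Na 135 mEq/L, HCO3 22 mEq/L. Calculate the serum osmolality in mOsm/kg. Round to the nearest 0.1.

282.9 mOsm/kg

Calculated osmolality = 2·Na + glucose + BUN/2.8
= 2·135 + 6.8 + 17/2.8
= 270 + 6.80 + 6.07
= 282.87 mOsm/kg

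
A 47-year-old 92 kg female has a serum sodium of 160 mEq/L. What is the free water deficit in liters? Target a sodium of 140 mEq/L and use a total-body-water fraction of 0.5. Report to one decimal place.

6.6 L

TBW = 0.5 · 92 = 46 L
Free water deficit = TBW · (Na/140 − 1)
= 46 · (160/140 − 1)
= 46 · 0.1429
= 6.57 L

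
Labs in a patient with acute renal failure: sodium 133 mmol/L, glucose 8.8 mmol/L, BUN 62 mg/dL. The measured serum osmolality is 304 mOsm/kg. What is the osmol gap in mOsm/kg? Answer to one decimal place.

7.1 mOsm/kg

Calculated osmolality = 2·Na + glucose + BUN/2.8
= 2·133 + 8.8 + 62/2.8
= 266 + 8.80 + 22.14
= 296.94 mOsm/kg ≈ 296.9 mOsm/kg
Osmolar gap = measured − calculated = 304 − 296.9 = 7.1 mOsm/kg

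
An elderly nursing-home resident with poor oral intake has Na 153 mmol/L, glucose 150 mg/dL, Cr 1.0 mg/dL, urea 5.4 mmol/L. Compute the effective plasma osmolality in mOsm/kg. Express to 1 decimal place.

Effective osmolality excludes urea (freely permeant across cell membranes):
2·Na + glucose/18
= 2·153 + 150/18
= 306 + 8.33
= 314.33 mOsm/kg

314.3 mOsm/kg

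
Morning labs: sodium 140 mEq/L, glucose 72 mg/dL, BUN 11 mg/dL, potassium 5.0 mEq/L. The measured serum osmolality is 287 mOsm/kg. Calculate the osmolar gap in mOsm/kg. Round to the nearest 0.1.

Calculated osmolality = 2·Na + glucose/18 + BUN/2.8
= 2·140 + 72/18 + 11/2.8
= 280 + 4 + 3.93
= 287.93 mOsm/kg ≈ 287.9 mOsm/kg
Osmolar gap = measured − calculated = 287 − 287.9 = -0.9 mOsm/kg

-0.9 mOsm/kg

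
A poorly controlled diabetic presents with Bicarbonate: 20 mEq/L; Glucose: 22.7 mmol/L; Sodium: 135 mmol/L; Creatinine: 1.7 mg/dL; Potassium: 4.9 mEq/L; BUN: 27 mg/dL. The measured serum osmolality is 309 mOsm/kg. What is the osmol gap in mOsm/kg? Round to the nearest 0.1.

Calculated osmolality = 2·Na + glucose + BUN/2.8
= 2·135 + 22.7 + 27/2.8
= 270 + 22.70 + 9.64
= 302.34 mOsm/kg ≈ 302.3 mOsm/kg
Osmolar gap = measured − calculated = 309 − 302.3 = 6.7 mOsm/kg

6.7 mOsm/kg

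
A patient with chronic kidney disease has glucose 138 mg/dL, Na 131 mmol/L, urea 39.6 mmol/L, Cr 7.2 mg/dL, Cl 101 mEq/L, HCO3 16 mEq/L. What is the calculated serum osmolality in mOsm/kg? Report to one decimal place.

309.3 mOsm/kg

Calculated osmolality = 2·Na + glucose/18 + urea
= 2·131 + 138/18 + 39.6
= 262 + 7.67 + 39.60
= 309.27 mOsm/kg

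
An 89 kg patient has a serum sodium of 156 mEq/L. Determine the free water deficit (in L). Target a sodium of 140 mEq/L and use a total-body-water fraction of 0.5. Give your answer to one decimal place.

5.1 L

TBW = 0.5 · 89 = 44.5 L
Free water deficit = TBW · (Na/140 − 1)
= 44.5 · (156/140 − 1)
= 44.5 · 0.1143
= 5.09 L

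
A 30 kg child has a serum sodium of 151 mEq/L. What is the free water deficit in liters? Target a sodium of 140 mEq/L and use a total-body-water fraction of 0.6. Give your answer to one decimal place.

TBW = 0.6 · 30 = 18 L
Free water deficit = TBW · (Na/140 − 1)
= 18 · (151/140 − 1)
= 18 · 0.0786
= 1.41 L

1.4 L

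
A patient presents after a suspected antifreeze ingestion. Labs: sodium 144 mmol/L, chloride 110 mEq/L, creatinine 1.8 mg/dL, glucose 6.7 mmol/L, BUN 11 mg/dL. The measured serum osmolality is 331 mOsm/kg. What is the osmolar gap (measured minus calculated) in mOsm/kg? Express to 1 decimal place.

32.4 mOsm/kg

Calculated osmolality = 2·Na + glucose + BUN/2.8
= 2·144 + 6.7 + 11/2.8
= 288 + 6.70 + 3.93
= 298.63 mOsm/kg ≈ 298.6 mOsm/kg
Osmolar gap = measured − calculated = 331 − 298.6 = 32.4 mOsm/kg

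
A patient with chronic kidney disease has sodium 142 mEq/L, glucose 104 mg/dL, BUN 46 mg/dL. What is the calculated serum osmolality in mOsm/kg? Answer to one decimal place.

306.2 mOsm/kg

Calculated osmolality = 2·Na + glucose/18 + BUN/2.8
= 2·142 + 104/18 + 46/2.8
= 284 + 5.78 + 16.43
= 306.21 mOsm/kg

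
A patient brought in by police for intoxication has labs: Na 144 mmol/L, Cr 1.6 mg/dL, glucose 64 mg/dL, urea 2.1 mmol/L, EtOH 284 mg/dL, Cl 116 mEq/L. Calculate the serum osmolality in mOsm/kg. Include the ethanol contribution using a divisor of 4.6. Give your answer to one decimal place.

355.4 mOsm/kg

Calculated osmolality = 2·Na + glucose/18 + urea + ethanol/4.6
= 2·144 + 64/18 + 2.1 + 284/4.6
= 288 + 3.56 + 2.10 + 61.74
= 355.4 mOsm/kg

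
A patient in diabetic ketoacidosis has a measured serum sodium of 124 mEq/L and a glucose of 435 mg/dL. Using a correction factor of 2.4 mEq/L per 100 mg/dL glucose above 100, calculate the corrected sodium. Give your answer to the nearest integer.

Corrected Na = measured Na + 2.4 · (glucose − 100)/100
= 124 + 2.4 · (435 − 100)/100
= 124 + 8
= 132 mEq/L

132 mEq/L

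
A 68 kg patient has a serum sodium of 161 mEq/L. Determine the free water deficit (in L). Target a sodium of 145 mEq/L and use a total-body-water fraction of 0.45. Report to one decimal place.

3.4 L

TBW = 0.45 · 68 = 30.6 L
Free water deficit = TBW · (Na/145 − 1)
= 30.6 · (161/145 − 1)
= 30.6 · 0.1103
= 3.38 L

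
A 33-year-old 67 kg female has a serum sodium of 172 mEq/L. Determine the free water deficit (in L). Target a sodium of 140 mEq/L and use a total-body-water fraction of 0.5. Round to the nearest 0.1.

TBW = 0.5 · 67 = 33.5 L
Free water deficit = TBW · (Na/140 − 1)
= 33.5 · (172/140 − 1)
= 33.5 · 0.2286
= 7.66 L

7.7 L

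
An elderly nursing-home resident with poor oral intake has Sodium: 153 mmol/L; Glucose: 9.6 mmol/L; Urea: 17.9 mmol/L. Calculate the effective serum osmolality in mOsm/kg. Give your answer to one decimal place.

315.6 mOsm/kg

Effective osmolality excludes urea (freely permeant across cell membranes):
2·Na + glucose
= 2·153 + 9.6
= 306 + 9.6
= 315.6 mOsm/kg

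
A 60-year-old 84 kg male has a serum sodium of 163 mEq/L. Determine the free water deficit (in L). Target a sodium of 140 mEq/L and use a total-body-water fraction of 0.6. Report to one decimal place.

TBW = 0.6 · 84 = 50.4 L
Free water deficit = TBW · (Na/140 − 1)
= 50.4 · (163/140 − 1)
= 50.4 · 0.1643
= 8.28 L

8.3 L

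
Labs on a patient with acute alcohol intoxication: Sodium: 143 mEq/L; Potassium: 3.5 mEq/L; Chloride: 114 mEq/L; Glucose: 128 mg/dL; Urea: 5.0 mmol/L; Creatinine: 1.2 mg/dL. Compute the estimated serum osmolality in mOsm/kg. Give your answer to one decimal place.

Calculated osmolality = 2·Na + glucose/18 + urea
= 2·143 + 128/18 + 5
= 286 + 7.11 + 5
= 298.11 mOsm/kg

298.1 mOsm/kg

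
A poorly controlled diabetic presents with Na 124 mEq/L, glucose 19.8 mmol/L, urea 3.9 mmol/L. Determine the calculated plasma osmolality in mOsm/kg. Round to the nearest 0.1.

271.7 mOsm/kg

Calculated osmolality = 2·Na + glucose + urea
= 2·124 + 19.8 + 3.9
= 248 + 19.80 + 3.90
= 271.7 mOsm/kg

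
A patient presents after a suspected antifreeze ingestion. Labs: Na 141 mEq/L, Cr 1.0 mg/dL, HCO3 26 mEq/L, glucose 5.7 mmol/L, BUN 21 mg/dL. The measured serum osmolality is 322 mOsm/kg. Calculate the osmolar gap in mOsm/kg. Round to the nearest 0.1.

26.8 mOsm/kg

Calculated osmolality = 2·Na + glucose + BUN/2.8
= 2·141 + 5.7 + 21/2.8
= 282 + 5.70 + 7.50
= 295.2 mOsm/kg ≈ 295.2 mOsm/kg
Osmolar gap = measured − calculated = 322 − 295.2 = 26.8 mOsm/kg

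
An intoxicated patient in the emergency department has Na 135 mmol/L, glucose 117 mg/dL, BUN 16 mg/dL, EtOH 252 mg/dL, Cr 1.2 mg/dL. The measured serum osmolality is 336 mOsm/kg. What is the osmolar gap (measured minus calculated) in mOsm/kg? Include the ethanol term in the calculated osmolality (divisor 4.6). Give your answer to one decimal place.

-1.0 mOsm/kg

Calculated osmolality = 2·Na + glucose/18 + BUN/2.8 + ethanol/4.6
= 2·135 + 117/18 + 16/2.8 + 252/4.6
= 270 + 6.50 + 5.71 + 54.78
= 336.99 mOsm/kg ≈ 337.0 mOsm/kg
Osmolar gap = measured − calculated = 336 − 337.0 = -1.0 mOsm/kg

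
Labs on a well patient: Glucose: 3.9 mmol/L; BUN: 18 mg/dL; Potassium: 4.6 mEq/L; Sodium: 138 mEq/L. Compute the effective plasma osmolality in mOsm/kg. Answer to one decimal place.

Effective osmolality excludes urea (freely permeant across cell membranes):
2·Na + glucose
= 2·138 + 3.9
= 276 + 3.9
= 279.9 mOsm/kg

279.9 mOsm/kg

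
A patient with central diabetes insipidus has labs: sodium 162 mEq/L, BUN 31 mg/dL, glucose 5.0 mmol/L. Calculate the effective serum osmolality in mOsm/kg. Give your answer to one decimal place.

Effective osmolality excludes urea (freely permeant across cell membranes):
2·Na + glucose
= 2·162 + 5
= 324 + 5
= 329 mOsm/kg

329.0 mOsm/kg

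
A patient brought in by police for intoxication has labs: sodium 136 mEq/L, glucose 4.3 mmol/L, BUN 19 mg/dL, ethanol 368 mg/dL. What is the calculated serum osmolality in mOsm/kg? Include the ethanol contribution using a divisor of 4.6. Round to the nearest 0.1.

363.1 mOsm/kg

Calculated osmolality = 2·Na + glucose + BUN/2.8 + ethanol/4.6
= 2·136 + 4.3 + 19/2.8 + 368/4.6
= 272 + 4.30 + 6.79 + 80
= 363.09 mOsm/kg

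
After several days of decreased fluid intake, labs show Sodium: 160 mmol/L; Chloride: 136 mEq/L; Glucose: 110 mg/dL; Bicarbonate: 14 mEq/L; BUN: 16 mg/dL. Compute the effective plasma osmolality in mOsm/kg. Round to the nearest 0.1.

326.1 mOsm/kg

Effective osmolality excludes urea (freely permeant across cell membranes):
2·Na + glucose/18
= 2·160 + 110/18
= 320 + 6.11
= 326.11 mOsm/kg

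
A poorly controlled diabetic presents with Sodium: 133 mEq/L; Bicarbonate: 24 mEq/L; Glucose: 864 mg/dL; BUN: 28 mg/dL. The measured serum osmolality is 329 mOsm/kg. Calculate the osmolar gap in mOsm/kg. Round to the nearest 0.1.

5.0 mOsm/kg

Calculated osmolality = 2·Na + glucose/18 + BUN/2.8
= 2·133 + 864/18 + 28/2.8
= 266 + 48 + 10
= 324 mOsm/kg ≈ 324.0 mOsm/kg
Osmolar gap = measured − calculated = 329 − 324.0 = 5.0 mOsm/kg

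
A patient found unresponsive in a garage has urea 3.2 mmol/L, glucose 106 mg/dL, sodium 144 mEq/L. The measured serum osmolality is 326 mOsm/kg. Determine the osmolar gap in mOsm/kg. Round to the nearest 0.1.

Calculated osmolality = 2·Na + glucose/18 + urea
= 2·144 + 106/18 + 3.2
= 288 + 5.89 + 3.20
= 297.09 mOsm/kg ≈ 297.1 mOsm/kg
Osmolar gap = measured − calculated = 326 − 297.1 = 28.9 mOsm/kg

28.9 mOsm/kg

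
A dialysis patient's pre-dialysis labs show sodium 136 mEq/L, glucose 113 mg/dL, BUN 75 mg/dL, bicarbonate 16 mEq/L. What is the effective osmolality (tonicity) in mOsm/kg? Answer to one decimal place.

Effective osmolality excludes urea (freely permeant across cell membranes):
2·Na + glucose/18
= 2·136 + 113/18
= 272 + 6.28
= 278.28 mOsm/kg

278.3 mOsm/kg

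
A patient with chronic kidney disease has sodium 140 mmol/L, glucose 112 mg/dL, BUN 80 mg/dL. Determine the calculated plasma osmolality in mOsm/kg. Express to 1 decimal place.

314.8 mOsm/kg

Calculated osmolality = 2·Na + glucose/18 + BUN/2.8
= 2·140 + 112/18 + 80/2.8
= 280 + 6.22 + 28.57
= 314.79 mOsm/kg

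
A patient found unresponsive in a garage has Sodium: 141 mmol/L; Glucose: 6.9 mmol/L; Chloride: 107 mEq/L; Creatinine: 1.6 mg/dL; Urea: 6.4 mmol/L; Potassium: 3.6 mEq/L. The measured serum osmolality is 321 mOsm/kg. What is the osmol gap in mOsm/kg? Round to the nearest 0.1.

25.7 mOsm/kg

Calculated osmolality = 2·Na + glucose + urea
= 2·141 + 6.9 + 6.4
= 282 + 6.90 + 6.40
= 295.3 mOsm/kg ≈ 295.3 mOsm/kg
Osmolar gap = measured − calculated = 321 − 295.3 = 25.7 mOsm/kg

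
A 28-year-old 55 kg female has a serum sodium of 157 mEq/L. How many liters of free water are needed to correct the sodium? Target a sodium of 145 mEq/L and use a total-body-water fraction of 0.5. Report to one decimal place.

2.3 L

TBW = 0.5 · 55 = 27.5 L
Free water deficit = TBW · (Na/145 − 1)
= 27.5 · (157/145 − 1)
= 27.5 · 0.0828
= 2.28 L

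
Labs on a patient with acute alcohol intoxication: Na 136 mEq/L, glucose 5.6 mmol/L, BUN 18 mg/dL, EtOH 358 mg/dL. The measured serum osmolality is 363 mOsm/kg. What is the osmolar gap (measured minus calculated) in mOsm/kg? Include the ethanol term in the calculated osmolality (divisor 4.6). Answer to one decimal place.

1.1 mOsm/kg

Calculated osmolality = 2·Na + glucose + BUN/2.8 + ethanol/4.6
= 2·136 + 5.6 + 18/2.8 + 358/4.6
= 272 + 5.60 + 6.43 + 77.83
= 361.86 mOsm/kg ≈ 361.9 mOsm/kg
Osmolar gap = measured − calculated = 363 − 361.9 = 1.1 mOsm/kg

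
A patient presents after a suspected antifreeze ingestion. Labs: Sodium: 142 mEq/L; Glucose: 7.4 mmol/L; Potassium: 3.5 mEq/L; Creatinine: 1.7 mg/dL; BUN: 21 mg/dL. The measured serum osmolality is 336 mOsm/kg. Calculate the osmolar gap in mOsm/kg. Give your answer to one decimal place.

37.1 mOsm/kg

Calculated osmolality = 2·Na + glucose + BUN/2.8
= 2·142 + 7.4 + 21/2.8
= 284 + 7.40 + 7.50
= 298.9 mOsm/kg ≈ 298.9 mOsm/kg
Osmolar gap = measured − calculated = 336 − 298.9 = 37.1 mOsm/kg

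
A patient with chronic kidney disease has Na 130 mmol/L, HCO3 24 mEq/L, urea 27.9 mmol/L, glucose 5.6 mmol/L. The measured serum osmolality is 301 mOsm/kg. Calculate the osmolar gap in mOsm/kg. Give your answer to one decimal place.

Calculated osmolality = 2·Na + glucose + urea
= 2·130 + 5.6 + 27.9
= 260 + 5.60 + 27.90
= 293.5 mOsm/kg ≈ 293.5 mOsm/kg
Osmolar gap = measured − calculated = 301 − 293.5 = 7.5 mOsm/kg

7.5 mOsm/kg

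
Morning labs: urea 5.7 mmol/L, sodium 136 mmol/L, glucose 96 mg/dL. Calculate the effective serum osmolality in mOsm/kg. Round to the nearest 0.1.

277.3 mOsm/kg

Effective osmolality excludes urea (freely permeant across cell membranes):
2·Na + glucose/18
= 2·136 + 96/18
= 272 + 5.33
= 277.33 mOsm/kg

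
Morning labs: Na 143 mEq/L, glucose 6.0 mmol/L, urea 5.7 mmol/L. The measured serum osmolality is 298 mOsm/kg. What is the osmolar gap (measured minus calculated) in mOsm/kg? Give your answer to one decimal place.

0.3 mOsm/kg

Calculated osmolality = 2·Na + glucose + urea
= 2·143 + 6 + 5.7
= 286 + 6 + 5.70
= 297.7 mOsm/kg ≈ 297.7 mOsm/kg
Osmolar gap = measured − calculated = 298 − 297.7 = 0.3 mOsm/kg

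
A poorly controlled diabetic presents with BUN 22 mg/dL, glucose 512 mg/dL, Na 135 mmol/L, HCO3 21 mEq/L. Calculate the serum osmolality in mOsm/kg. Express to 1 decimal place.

Calculated osmolality = 2·Na + glucose/18 + BUN/2.8
= 2·135 + 512/18 + 22/2.8
= 270 + 28.44 + 7.86
= 306.3 mOsm/kg

306.3 mOsm/kg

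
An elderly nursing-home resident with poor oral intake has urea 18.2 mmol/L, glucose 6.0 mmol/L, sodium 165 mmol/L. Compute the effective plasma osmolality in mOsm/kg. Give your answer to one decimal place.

Effective osmolality excludes urea (freely permeant across cell membranes):
2·Na + glucose
= 2·165 + 6
= 330 + 6
= 336 mOsm/kg

336.0 mOsm/kg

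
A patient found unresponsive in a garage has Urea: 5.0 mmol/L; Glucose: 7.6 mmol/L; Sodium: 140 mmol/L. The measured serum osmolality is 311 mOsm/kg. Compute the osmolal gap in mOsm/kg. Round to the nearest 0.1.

18.4 mOsm/kg

Calculated osmolality = 2·Na + glucose + urea
= 2·140 + 7.6 + 5
= 280 + 7.60 + 5
= 292.6 mOsm/kg ≈ 292.6 mOsm/kg
Osmolar gap = measured − calculated = 311 − 292.6 = 18.4 mOsm/kg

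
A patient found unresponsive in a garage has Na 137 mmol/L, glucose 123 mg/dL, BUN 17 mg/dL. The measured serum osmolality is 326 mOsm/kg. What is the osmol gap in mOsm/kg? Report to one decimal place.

Calculated osmolality = 2·Na + glucose/18 + BUN/2.8
= 2·137 + 123/18 + 17/2.8
= 274 + 6.83 + 6.07
= 286.9 mOsm/kg ≈ 286.9 mOsm/kg
Osmolar gap = measured − calculated = 326 − 286.9 = 39.1 mOsm/kg

39.1 mOsm/kg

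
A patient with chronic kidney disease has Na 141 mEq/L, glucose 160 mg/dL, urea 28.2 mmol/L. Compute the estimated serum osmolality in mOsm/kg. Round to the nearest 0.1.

Calculated osmolality = 2·Na + glucose/18 + urea
= 2·141 + 160/18 + 28.2
= 282 + 8.89 + 28.20
= 319.09 mOsm/kg

319.1 mOsm/kg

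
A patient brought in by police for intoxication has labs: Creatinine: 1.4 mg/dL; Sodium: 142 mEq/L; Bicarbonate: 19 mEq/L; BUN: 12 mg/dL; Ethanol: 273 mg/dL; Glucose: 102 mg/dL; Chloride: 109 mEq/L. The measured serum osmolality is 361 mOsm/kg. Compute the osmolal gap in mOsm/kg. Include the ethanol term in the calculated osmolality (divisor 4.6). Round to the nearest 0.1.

Calculated osmolality = 2·Na + glucose/18 + BUN/2.8 + ethanol/4.6
= 2·142 + 102/18 + 12/2.8 + 273/4.6
= 284 + 5.67 + 4.29 + 59.35
= 353.31 mOsm/kg ≈ 353.3 mOsm/kg
Osmolar gap = measured − calculated = 361 − 353.3 = 7.7 mOsm/kg

7.7 mOsm/kg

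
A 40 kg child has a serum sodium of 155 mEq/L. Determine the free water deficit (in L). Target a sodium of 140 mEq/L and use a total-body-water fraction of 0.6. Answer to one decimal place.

TBW = 0.6 · 40 = 24 L
Free water deficit = TBW · (Na/140 − 1)
= 24 · (155/140 − 1)
= 24 · 0.1071
= 2.57 L

2.6 L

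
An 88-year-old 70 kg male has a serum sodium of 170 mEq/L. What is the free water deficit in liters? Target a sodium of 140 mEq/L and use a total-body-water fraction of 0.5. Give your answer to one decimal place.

TBW = 0.5 · 70 = 35 L
Free water deficit = TBW · (Na/140 − 1)
= 35 · (170/140 − 1)
= 35 · 0.2143
= 7.5 L

7.5 L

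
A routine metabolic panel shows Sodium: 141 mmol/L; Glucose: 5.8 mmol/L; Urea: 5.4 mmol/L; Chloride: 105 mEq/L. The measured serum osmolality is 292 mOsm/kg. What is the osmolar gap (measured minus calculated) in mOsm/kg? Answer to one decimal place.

-1.2 mOsm/kg

Calculated osmolality = 2·Na + glucose + urea
= 2·141 + 5.8 + 5.4
= 282 + 5.80 + 5.40
= 293.2 mOsm/kg ≈ 293.2 mOsm/kg
Osmolar gap = measured − calculated = 292 − 293.2 = -1.2 mOsm/kg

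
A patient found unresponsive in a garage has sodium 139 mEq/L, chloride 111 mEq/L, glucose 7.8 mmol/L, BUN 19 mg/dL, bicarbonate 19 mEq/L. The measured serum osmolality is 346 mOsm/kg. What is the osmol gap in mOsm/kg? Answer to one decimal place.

Calculated osmolality = 2·Na + glucose + BUN/2.8
= 2·139 + 7.8 + 19/2.8
= 278 + 7.80 + 6.79
= 292.59 mOsm/kg ≈ 292.6 mOsm/kg
Osmolar gap = measured − calculated = 346 − 292.6 = 53.4 mOsm/kg

53.4 mOsm/kg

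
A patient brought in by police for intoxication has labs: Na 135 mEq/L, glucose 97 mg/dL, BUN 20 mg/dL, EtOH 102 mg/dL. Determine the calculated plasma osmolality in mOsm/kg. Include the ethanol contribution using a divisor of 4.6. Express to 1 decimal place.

304.7 mOsm/kg

Calculated osmolality = 2·Na + glucose/18 + BUN/2.8 + ethanol/4.6
= 2·135 + 97/18 + 20/2.8 + 102/4.6
= 270 + 5.39 + 7.14 + 22.17
= 304.7 mOsm/kg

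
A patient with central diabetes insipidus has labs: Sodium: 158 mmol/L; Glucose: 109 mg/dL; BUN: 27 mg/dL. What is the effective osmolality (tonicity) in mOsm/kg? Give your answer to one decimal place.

Effective osmolality excludes urea (freely permeant across cell membranes):
2·Na + glucose/18
= 2·158 + 109/18
= 316 + 6.06
= 322.06 mOsm/kg

322.1 mOsm/kg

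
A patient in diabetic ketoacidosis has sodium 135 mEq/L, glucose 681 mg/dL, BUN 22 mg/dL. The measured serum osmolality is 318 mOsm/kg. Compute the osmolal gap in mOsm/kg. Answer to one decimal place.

2.3 mOsm/kg

Calculated osmolality = 2·Na + glucose/18 + BUN/2.8
= 2·135 + 681/18 + 22/2.8
= 270 + 37.83 + 7.86
= 315.69 mOsm/kg ≈ 315.7 mOsm/kg
Osmolar gap = measured − calculated = 318 − 315.7 = 2.3 mOsm/kg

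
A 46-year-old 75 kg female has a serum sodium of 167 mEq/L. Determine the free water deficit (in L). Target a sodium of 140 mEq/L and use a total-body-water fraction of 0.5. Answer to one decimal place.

7.2 L

TBW = 0.5 · 75 = 37.5 L
Free water deficit = TBW · (Na/140 − 1)
= 37.5 · (167/140 − 1)
= 37.5 · 0.1929
= 7.23 L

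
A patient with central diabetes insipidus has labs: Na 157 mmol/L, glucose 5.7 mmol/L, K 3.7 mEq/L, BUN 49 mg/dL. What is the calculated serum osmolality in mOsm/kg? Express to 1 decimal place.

Calculated osmolality = 2·Na + glucose + BUN/2.8
= 2·157 + 5.7 + 49/2.8
= 314 + 5.70 + 17.50
= 337.2 mOsm/kg

337.2 mOsm/kg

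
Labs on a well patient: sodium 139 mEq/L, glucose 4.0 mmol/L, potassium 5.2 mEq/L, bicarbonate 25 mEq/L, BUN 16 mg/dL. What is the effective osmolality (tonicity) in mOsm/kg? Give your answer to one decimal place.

Effective osmolality excludes urea (freely permeant across cell membranes):
2·Na + glucose
= 2·139 + 4
= 278 + 4
= 282 mOsm/kg

282.0 mOsm/kg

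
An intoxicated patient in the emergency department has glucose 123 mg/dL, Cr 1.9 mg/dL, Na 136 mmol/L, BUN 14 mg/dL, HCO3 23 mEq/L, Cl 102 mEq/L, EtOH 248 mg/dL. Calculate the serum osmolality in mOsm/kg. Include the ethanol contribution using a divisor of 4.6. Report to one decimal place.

337.7 mOsm/kg

Calculated osmolality = 2·Na + glucose/18 + BUN/2.8 + ethanol/4.6
= 2·136 + 123/18 + 14/2.8 + 248/4.6
= 272 + 6.83 + 5 + 53.91
= 337.74 mOsm/kg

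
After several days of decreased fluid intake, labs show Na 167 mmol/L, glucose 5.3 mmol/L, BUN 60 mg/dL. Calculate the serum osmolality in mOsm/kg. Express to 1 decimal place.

Calculated osmolality = 2·Na + glucose + BUN/2.8
= 2·167 + 5.3 + 60/2.8
= 334 + 5.30 + 21.43
= 360.73 mOsm/kg

360.7 mOsm/kg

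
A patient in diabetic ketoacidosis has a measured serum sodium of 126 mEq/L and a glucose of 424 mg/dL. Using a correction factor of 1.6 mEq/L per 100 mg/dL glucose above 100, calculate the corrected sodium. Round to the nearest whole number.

Corrected Na = measured Na + 1.6 · (glucose − 100)/100
= 126 + 1.6 · (424 − 100)/100
= 126 + 5.2
= 131.2 mEq/L

131 mEq/L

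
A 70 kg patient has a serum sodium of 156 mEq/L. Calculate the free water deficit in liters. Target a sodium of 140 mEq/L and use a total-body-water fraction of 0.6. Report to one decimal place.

4.8 L

TBW = 0.6 · 70 = 42 L
Free water deficit = TBW · (Na/140 − 1)
= 42 · (156/140 − 1)
= 42 · 0.1143
= 4.8 L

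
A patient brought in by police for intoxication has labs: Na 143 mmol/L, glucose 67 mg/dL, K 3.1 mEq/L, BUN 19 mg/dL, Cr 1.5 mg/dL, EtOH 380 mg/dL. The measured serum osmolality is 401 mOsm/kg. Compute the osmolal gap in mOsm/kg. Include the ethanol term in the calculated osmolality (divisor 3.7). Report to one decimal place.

1.8 mOsm/kg

Calculated osmolality = 2·Na + glucose/18 + BUN/2.8 + ethanol/3.7
= 2·143 + 67/18 + 19/2.8 + 380/3.7
= 286 + 3.72 + 6.79 + 102.70
= 399.21 mOsm/kg ≈ 399.2 mOsm/kg
Osmolar gap = measured − calculated = 401 − 399.2 = 1.8 mOsm/kg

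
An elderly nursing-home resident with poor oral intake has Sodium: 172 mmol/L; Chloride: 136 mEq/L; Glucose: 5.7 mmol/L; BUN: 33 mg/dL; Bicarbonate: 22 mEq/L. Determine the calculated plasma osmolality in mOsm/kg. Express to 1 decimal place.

Calculated osmolality = 2·Na + glucose + BUN/2.8
= 2·172 + 5.7 + 33/2.8
= 344 + 5.70 + 11.79
= 361.49 mOsm/kg

361.5 mOsm/kg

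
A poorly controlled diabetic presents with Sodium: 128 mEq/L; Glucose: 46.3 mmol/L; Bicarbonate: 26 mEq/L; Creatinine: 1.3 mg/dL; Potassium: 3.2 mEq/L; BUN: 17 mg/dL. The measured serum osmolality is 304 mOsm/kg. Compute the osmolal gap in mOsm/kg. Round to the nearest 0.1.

-4.4 mOsm/kg

Calculated osmolality = 2·Na + glucose + BUN/2.8
= 2·128 + 46.3 + 17/2.8
= 256 + 46.30 + 6.07
= 308.37 mOsm/kg ≈ 308.4 mOsm/kg
Osmolar gap = measured − calculated = 304 − 308.4 = -4.4 mOsm/kg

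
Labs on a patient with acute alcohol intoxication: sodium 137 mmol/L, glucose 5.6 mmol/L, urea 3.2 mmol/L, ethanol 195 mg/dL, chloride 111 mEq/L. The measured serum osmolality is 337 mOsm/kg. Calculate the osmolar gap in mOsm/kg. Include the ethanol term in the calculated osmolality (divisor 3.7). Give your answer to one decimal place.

Calculated osmolality = 2·Na + glucose + urea + ethanol/3.7
= 2·137 + 5.6 + 3.2 + 195/3.7
= 274 + 5.60 + 3.20 + 52.70
= 335.5 mOsm/kg ≈ 335.5 mOsm/kg
Osmolar gap = measured − calculated = 337 − 335.5 = 1.5 mOsm/kg

1.5 mOsm/kg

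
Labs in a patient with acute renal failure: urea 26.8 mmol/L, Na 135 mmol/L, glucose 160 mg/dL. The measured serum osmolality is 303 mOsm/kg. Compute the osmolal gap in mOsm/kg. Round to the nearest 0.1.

Calculated osmolality = 2·Na + glucose/18 + urea
= 2·135 + 160/18 + 26.8
= 270 + 8.89 + 26.80
= 305.69 mOsm/kg ≈ 305.7 mOsm/kg
Osmolar gap = measured − calculated = 303 − 305.7 = -2.7 mOsm/kg

-2.7 mOsm/kg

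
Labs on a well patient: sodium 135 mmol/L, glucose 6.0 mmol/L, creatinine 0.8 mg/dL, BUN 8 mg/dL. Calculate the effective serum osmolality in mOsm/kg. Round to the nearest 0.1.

276.0 mOsm/kg

Effective osmolality excludes urea (freely permeant across cell membranes):
2·Na + glucose
= 2·135 + 6
= 270 + 6
= 276 mOsm/kg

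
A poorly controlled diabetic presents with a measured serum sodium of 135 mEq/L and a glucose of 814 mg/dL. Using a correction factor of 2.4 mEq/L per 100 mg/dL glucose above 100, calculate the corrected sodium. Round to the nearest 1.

Corrected Na = measured Na + 2.4 · (glucose − 100)/100
= 135 + 2.4 · (814 − 100)/100
= 135 + 17.1
= 152.1 mEq/L

152 mEq/L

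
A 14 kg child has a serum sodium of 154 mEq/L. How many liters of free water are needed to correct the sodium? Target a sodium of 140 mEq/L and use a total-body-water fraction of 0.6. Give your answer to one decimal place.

0.8 L

TBW = 0.6 · 14 = 8.4 L
Free water deficit = TBW · (Na/140 − 1)
= 8.4 · (154/140 − 1)
= 8.4 · 0.1
= 0.84 L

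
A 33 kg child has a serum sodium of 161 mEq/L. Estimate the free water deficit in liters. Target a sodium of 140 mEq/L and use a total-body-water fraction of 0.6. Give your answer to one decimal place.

3.0 L

TBW = 0.6 · 33 = 19.8 L
Free water deficit = TBW · (Na/140 − 1)
= 19.8 · (161/140 − 1)
= 19.8 · 0.15
= 2.97 L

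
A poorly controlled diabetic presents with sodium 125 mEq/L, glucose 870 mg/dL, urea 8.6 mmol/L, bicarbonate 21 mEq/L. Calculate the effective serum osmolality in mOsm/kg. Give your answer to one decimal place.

Effective osmolality excludes urea (freely permeant across cell membranes):
2·Na + glucose/18
= 2·125 + 870/18
= 250 + 48.33
= 298.33 mOsm/kg

298.3 mOsm/kg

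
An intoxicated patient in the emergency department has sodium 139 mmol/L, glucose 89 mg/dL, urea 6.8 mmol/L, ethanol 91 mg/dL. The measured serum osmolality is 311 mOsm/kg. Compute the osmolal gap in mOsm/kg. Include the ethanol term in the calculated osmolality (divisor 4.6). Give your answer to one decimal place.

1.5 mOsm/kg

Calculated osmolality = 2·Na + glucose/18 + urea + ethanol/4.6
= 2·139 + 89/18 + 6.8 + 91/4.6
= 278 + 4.94 + 6.80 + 19.78
= 309.52 mOsm/kg ≈ 309.5 mOsm/kg
Osmolar gap = measured − calculated = 311 − 309.5 = 1.5 mOsm/kg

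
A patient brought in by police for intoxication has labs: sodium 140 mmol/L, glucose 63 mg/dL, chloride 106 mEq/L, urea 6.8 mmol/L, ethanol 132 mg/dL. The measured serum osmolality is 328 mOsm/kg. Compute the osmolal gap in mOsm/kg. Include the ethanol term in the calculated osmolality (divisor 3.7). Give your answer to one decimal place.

Calculated osmolality = 2·Na + glucose/18 + urea + ethanol/3.7
= 2·140 + 63/18 + 6.8 + 132/3.7
= 280 + 3.50 + 6.80 + 35.68
= 325.98 mOsm/kg ≈ 326.0 mOsm/kg
Osmolar gap = measured − calculated = 328 − 326.0 = 2.0 mOsm/kg

2.0 mOsm/kg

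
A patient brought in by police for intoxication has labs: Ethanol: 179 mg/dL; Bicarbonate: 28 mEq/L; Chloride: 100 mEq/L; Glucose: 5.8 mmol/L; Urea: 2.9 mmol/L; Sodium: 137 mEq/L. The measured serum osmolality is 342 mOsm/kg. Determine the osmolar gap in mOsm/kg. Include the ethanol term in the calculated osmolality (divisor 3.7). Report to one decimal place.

10.9 mOsm/kg

Calculated osmolality = 2·Na + glucose + urea + ethanol/3.7
= 2·137 + 5.8 + 2.9 + 179/3.7
= 274 + 5.80 + 2.90 + 48.38
= 331.08 mOsm/kg ≈ 331.1 mOsm/kg
Osmolar gap = measured − calculated = 342 − 331.1 = 10.9 mOsm/kg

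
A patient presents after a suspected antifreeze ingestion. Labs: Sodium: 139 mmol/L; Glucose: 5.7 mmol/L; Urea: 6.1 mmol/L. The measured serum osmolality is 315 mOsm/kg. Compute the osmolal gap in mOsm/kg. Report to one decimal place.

25.2 mOsm/kg

Calculated osmolality = 2·Na + glucose + urea
= 2·139 + 5.7 + 6.1
= 278 + 5.70 + 6.10
= 289.8 mOsm/kg ≈ 289.8 mOsm/kg
Osmolar gap = measured − calculated = 315 − 289.8 = 25.2 mOsm/kg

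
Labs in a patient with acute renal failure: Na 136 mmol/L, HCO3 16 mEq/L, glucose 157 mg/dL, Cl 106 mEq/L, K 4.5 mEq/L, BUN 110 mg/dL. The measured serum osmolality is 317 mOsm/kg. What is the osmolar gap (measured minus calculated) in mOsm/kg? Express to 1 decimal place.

-3.0 mOsm/kg

Calculated osmolality = 2·Na + glucose/18 + BUN/2.8
= 2·136 + 157/18 + 110/2.8
= 272 + 8.72 + 39.29
= 320.01 mOsm/kg ≈ 320.0 mOsm/kg
Osmolar gap = measured − calculated = 317 − 320.0 = -3.0 mOsm/kg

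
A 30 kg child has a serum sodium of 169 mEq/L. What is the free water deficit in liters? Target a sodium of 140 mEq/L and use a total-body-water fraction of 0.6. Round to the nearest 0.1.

3.7 L

TBW = 0.6 · 30 = 18 L
Free water deficit = TBW · (Na/140 − 1)
= 18 · (169/140 − 1)
= 18 · 0.2071
= 3.73 L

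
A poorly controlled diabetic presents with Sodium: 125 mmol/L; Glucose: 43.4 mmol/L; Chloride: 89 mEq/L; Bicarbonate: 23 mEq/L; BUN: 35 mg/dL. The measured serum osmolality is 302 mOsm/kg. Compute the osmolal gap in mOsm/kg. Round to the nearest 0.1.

Calculated osmolality = 2·Na + glucose + BUN/2.8
= 2·125 + 43.4 + 35/2.8
= 250 + 43.40 + 12.50
= 305.9 mOsm/kg ≈ 305.9 mOsm/kg
Osmolar gap = measured − calculated = 302 − 305.9 = -3.9 mOsm/kg

-3.9 mOsm/kg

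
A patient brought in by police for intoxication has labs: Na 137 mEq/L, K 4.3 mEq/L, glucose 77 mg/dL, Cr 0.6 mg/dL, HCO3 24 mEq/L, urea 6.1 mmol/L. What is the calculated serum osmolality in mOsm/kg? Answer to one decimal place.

Calculated osmolality = 2·Na + glucose/18 + urea
= 2·137 + 77/18 + 6.1
= 274 + 4.28 + 6.10
= 284.38 mOsm/kg

284.4 mOsm/kg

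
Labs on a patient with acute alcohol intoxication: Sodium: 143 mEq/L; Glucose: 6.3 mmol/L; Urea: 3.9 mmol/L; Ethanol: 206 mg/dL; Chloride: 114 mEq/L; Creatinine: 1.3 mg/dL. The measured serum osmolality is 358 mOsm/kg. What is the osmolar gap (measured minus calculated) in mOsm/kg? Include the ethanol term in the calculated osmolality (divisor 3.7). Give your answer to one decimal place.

6.1 mOsm/kg

Calculated osmolality = 2·Na + glucose + urea + ethanol/3.7
= 2·143 + 6.3 + 3.9 + 206/3.7
= 286 + 6.30 + 3.90 + 55.68
= 351.88 mOsm/kg ≈ 351.9 mOsm/kg
Osmolar gap = measured − calculated = 358 − 351.9 = 6.1 mOsm/kg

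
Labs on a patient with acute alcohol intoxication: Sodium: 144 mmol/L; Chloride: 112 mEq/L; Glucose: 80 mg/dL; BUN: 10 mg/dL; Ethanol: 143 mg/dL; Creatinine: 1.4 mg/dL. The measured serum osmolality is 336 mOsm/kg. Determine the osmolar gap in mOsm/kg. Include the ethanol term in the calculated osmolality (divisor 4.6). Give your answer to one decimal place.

8.9 mOsm/kg

Calculated osmolality = 2·Na + glucose/18 + BUN/2.8 + ethanol/4.6
= 2·144 + 80/18 + 10/2.8 + 143/4.6
= 288 + 4.44 + 3.57 + 31.09
= 327.1 mOsm/kg ≈ 327.1 mOsm/kg
Osmolar gap = measured − calculated = 336 − 327.1 = 8.9 mOsm/kg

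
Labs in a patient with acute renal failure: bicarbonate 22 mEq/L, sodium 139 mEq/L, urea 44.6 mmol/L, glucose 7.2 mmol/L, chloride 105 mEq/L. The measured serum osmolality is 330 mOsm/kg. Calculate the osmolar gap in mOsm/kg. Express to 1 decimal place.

Calculated osmolality = 2·Na + glucose + urea
= 2·139 + 7.2 + 44.6
= 278 + 7.20 + 44.60
= 329.8 mOsm/kg ≈ 329.8 mOsm/kg
Osmolar gap = measured − calculated = 330 − 329.8 = 0.2 mOsm/kg

0.2 mOsm/kg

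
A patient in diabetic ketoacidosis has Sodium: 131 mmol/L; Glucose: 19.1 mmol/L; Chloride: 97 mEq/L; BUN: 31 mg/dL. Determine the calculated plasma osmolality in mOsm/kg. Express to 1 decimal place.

292.2 mOsm/kg

Calculated osmolality = 2·Na + glucose + BUN/2.8
= 2·131 + 19.1 + 31/2.8
= 262 + 19.10 + 11.07
= 292.17 mOsm/kg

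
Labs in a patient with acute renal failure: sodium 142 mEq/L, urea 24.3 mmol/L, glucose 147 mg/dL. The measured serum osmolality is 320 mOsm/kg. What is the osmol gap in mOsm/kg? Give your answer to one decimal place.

Calculated osmolality = 2·Na + glucose/18 + urea
= 2·142 + 147/18 + 24.3
= 284 + 8.17 + 24.30
= 316.47 mOsm/kg ≈ 316.5 mOsm/kg
Osmolar gap = measured − calculated = 320 − 316.5 = 3.5 mOsm/kg

3.5 mOsm/kg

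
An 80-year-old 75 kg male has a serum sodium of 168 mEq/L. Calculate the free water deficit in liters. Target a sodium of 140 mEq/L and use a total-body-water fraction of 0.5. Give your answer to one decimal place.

TBW = 0.5 · 75 = 37.5 L
Free water deficit = TBW · (Na/140 − 1)
= 37.5 · (168/140 − 1)
= 37.5 · 0.2
= 7.5 L

7.5 L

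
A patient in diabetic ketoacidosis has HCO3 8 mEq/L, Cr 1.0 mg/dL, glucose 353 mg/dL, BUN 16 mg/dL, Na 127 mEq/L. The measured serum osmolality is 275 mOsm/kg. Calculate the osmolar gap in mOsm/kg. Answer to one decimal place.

Calculated osmolality = 2·Na + glucose/18 + BUN/2.8
= 2·127 + 353/18 + 16/2.8
= 254 + 19.61 + 5.71
= 279.32 mOsm/kg ≈ 279.3 mOsm/kg
Osmolar gap = measured − calculated = 275 − 279.3 = -4.3 mOsm/kg

-4.3 mOsm/kg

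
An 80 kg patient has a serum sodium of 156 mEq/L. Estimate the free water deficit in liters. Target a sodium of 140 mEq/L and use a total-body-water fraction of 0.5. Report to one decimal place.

TBW = 0.5 · 80 = 40 L
Free water deficit = TBW · (Na/140 − 1)
= 40 · (156/140 − 1)
= 40 · 0.1143
= 4.57 L

4.6 L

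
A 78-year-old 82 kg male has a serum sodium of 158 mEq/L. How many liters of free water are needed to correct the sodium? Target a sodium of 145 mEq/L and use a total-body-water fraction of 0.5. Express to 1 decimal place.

TBW = 0.5 · 82 = 41 L
Free water deficit = TBW · (Na/145 − 1)
= 41 · (158/145 − 1)
= 41 · 0.0897
= 3.68 L

3.7 L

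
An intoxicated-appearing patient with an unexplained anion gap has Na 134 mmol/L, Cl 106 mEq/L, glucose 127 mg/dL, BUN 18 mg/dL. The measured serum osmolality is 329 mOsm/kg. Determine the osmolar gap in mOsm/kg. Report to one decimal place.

47.5 mOsm/kg

Calculated osmolality = 2·Na + glucose/18 + BUN/2.8
= 2·134 + 127/18 + 18/2.8
= 268 + 7.06 + 6.43
= 281.49 mOsm/kg ≈ 281.5 mOsm/kg
Osmolar gap = measured − calculated = 329 − 281.5 = 47.5 mOsm/kg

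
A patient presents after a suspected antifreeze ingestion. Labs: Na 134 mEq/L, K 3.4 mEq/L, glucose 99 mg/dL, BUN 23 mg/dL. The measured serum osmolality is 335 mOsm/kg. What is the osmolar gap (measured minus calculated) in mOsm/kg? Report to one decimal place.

Calculated osmolality = 2·Na + glucose/18 + BUN/2.8
= 2·134 + 99/18 + 23/2.8
= 268 + 5.50 + 8.21
= 281.71 mOsm/kg ≈ 281.7 mOsm/kg
Osmolar gap = measured − calculated = 335 − 281.7 = 53.3 mOsm/kg

53.3 mOsm/kg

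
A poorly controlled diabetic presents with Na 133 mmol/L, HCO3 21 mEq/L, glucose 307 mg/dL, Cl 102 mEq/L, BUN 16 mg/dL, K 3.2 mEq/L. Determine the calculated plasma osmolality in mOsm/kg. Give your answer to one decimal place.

Calculated osmolality = 2·Na + glucose/18 + BUN/2.8
= 2·133 + 307/18 + 16/2.8
= 266 + 17.06 + 5.71
= 288.77 mOsm/kg

288.8 mOsm/kg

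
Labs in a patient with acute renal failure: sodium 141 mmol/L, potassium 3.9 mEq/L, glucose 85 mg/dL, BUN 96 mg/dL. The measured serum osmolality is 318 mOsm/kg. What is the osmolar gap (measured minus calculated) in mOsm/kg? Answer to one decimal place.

-3.0 mOsm/kg

Calculated osmolality = 2·Na + glucose/18 + BUN/2.8
= 2·141 + 85/18 + 96/2.8
= 282 + 4.72 + 34.29
= 321.01 mOsm/kg ≈ 321.0 mOsm/kg
Osmolar gap = measured − calculated = 318 − 321.0 = -3.0 mOsm/kg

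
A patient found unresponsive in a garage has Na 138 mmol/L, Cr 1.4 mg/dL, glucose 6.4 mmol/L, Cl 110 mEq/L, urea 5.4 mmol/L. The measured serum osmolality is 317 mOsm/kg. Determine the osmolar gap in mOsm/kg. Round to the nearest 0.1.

29.2 mOsm/kg

Calculated osmolality = 2·Na + glucose + urea
= 2·138 + 6.4 + 5.4
= 276 + 6.40 + 5.40
= 287.8 mOsm/kg ≈ 287.8 mOsm/kg
Osmolar gap = measured − calculated = 317 − 287.8 = 29.2 mOsm/kg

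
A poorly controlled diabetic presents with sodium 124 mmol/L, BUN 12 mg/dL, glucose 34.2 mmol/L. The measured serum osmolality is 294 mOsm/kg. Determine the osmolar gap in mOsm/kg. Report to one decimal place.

7.5 mOsm/kg

Calculated osmolality = 2·Na + glucose + BUN/2.8
= 2·124 + 34.2 + 12/2.8
= 248 + 34.20 + 4.29
= 286.49 mOsm/kg ≈ 286.5 mOsm/kg
Osmolar gap = measured − calculated = 294 − 286.5 = 7.5 mOsm/kg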